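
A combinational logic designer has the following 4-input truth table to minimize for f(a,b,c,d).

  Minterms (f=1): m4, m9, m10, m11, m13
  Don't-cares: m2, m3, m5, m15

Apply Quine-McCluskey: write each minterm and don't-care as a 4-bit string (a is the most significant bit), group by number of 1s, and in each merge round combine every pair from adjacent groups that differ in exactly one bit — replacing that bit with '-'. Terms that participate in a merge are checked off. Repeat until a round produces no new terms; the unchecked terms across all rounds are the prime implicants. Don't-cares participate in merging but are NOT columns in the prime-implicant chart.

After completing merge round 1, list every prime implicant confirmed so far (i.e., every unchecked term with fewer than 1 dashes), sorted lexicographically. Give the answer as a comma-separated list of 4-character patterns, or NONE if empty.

size-2^0 implicants → 0010(✓)  0011(✓)  0100(✓)  0101(✓)  1001(✓)  1010(✓)  1011(✓)  1101(✓)  1111(✓)
size-2^1 implicants → -010(✓)  -011(✓)  -101  001-(✓)  010-  1-01(✓)  1-11(✓)  10-1(✓)  101-(✓)  11-1(✓)
size-2^2 implicants → -01-  1--1
Unchecked terms (primes): -01-, -101, 010-, 1--1

NONE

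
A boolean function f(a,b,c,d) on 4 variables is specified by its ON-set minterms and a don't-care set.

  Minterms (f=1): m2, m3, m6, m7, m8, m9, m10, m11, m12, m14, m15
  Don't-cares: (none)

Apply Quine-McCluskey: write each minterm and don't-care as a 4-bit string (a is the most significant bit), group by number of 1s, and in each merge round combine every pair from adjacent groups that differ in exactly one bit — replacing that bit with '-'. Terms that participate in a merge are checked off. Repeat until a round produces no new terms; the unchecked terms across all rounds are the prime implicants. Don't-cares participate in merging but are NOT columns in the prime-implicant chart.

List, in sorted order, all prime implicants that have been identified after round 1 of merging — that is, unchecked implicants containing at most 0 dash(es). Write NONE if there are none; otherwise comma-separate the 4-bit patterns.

NONE

size-2^0 implicants → 0010(✓)  0011(✓)  0110(✓)  0111(✓)  1000(✓)  1001(✓)  1010(✓)  1011(✓)  1100(✓)  1110(✓)  1111(✓)
size-2^1 implicants → -010(✓)  -011(✓)  -110(✓)  -111(✓)  0-10(✓)  0-11(✓)  001-(✓)  011-(✓)  1-00(✓)  1-10(✓)  1-11(✓)  10-0(✓)  10-1(✓)  100-(✓)  101-(✓)  11-0(✓)  111-(✓)
size-2^2 implicants → --10(✓)  --11(✓)  -01-(✓)  -11-(✓)  0-1-(✓)  1--0  1-1-(✓)  10--
size-2^3 implicants → --1-
Unchecked terms (primes): --1-, 1--0, 10--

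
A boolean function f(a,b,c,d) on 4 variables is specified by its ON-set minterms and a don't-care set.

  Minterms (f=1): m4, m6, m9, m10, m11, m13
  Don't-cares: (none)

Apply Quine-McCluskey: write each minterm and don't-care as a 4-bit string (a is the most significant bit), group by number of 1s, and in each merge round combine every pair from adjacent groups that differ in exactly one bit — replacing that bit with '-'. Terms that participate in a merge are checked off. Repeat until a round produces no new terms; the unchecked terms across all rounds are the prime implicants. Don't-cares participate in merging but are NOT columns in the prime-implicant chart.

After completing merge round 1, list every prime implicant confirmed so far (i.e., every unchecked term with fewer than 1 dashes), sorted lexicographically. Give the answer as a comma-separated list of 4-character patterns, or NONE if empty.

[col 0] 0100*, 0110*, 1001*, 1010*, 1011*, 1101*
[col 1] 01-0, 1-01, 10-1, 101-
Prime implicants: 01-0, 1-01, 10-1, 101-

NONE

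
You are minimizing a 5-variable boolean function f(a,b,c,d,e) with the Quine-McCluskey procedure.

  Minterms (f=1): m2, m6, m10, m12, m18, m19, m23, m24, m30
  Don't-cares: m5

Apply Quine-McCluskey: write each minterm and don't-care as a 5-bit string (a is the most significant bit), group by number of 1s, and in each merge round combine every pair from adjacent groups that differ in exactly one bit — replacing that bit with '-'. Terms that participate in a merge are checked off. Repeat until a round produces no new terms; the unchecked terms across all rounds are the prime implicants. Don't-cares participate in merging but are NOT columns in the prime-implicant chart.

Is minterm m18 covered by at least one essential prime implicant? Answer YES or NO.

[col 0] 00010*, 00101, 00110*, 01010*, 01100, 10010*, 10011*, 10111*, 11000, 11110
[col 1] -0010, 0-010, 00-10, 10-11, 1001-
Prime implicants: -0010, 0-010, 00-10, 00101, 01100, 10-11, 1001-, 11000, 11110
PI chart (minterm → PIs covering it):
  2 | -0010,0-010,00-10
  6 | 00-10  (sole → essential)
  10 | 0-010  (sole → essential)
  12 | 01100  (sole → essential)
  18 | -0010,1001-
  19 | 10-11,1001-
  23 | 10-11  (sole → essential)
  24 | 11000  (sole → essential)
  30 | 11110  (sole → essential)
Essential prime implicants: 0-010, 00-10, 01100, 10-11, 11000, 11110

NO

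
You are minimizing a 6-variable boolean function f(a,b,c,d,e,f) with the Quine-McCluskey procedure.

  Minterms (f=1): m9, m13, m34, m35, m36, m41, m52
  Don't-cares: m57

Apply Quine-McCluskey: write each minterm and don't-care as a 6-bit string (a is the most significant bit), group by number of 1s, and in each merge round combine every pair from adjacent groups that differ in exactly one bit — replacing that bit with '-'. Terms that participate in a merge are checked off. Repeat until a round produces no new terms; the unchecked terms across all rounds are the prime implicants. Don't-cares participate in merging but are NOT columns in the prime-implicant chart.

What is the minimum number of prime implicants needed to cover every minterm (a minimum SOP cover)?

4

[col 0] 001001*, 001101*, 100010*, 100011*, 100100*, 101001*, 110100*, 111001*
[col 1] -01001, 001-01, 1-0100, 1-1001, 10001-
Prime implicants: -01001, 001-01, 1-0100, 1-1001, 10001-
PI chart (minterm → PIs covering it):
  9 | -01001,001-01
  13 | 001-01  (sole → essential)
  34 | 10001-  (sole → essential)
  35 | 10001-  (sole → essential)
  36 | 1-0100  (sole → essential)
  41 | -01001,1-1001
  52 | 1-0100  (sole → essential)
Essential prime implicants: 001-01, 1-0100, 10001-
Petrick residual → -01001
Minimum SOP uses 4 PIs: b'cd'e'f + a'b'ce'f + ac'de'f' + ab'c'd'e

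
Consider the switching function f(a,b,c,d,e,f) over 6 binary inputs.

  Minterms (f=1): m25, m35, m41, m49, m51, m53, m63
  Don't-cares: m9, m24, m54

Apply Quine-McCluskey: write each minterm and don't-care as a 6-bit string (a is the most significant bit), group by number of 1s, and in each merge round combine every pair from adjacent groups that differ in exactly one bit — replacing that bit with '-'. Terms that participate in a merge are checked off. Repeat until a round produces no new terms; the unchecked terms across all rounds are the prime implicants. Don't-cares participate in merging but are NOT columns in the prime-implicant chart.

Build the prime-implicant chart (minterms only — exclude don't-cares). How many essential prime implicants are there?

size-2^0 implicants → 001001(✓)  011000(✓)  011001(✓)  100011(✓)  101001(✓)  110001(✓)  110011(✓)  110101(✓)  110110  111111
size-2^1 implicants → -01001  0-1001  01100-  1-0011  110-01  1100-1
Unchecked terms (primes): -01001, 0-1001, 01100-, 1-0011, 110-01, 1100-1, 110110, 111111
Minterm coverage:
  m25 ⊆ 0-1001,01100-
  m35 ⊆ 1-0011 [E]
  m41 ⊆ -01001 [E]
  m49 ⊆ 110-01,1100-1
  m51 ⊆ 1-0011,1100-1
  m53 ⊆ 110-01 [E]
  m63 ⊆ 111111 [E]
E = {-01001, 1-0011, 110-01, 111111}

4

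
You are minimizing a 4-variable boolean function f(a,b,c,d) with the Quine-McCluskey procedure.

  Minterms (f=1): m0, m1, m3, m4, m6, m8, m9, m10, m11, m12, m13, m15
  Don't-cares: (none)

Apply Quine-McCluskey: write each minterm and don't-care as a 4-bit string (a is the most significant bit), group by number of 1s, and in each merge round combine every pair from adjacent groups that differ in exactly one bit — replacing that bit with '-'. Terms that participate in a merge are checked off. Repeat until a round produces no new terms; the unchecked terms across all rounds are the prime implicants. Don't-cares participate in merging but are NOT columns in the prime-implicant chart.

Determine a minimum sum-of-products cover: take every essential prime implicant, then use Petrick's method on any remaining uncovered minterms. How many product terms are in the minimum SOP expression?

5

Round 0: 0000✓ 0001✓ 0011✓ 0100✓ 0110✓ 1000✓ 1001✓ 1010✓ 1011✓ 1100✓ 1101✓ 1111✓
Round 1: -000✓ -001✓ -011✓ -100✓ 0-00✓ 00-1✓ 000-✓ 01-0 1-00✓ 1-01✓ 1-11✓ 10-0✓ 10-1✓ 100-✓ 101-✓ 11-1✓ 110-✓
Round 2: --00 -0-1 -00- 1--1 1-0- 10--
PIs = {--00, -0-1, -00-, 01-0, 1--1, 1-0-, 10--}
Coverage chart:
  m0: --00,-00-
  m1: -0-1,-00-
  m3: -0-1 ←essential
  m4: --00,01-0
  m6: 01-0 ←essential
  m8: --00,-00-,1-0-,10--
  m9: -0-1,-00-,1--1,1-0-,10--
  m10: 10-- ←essential
  m11: -0-1,1--1,10--
  m12: --00,1-0-
  m13: 1--1,1-0-
  m15: 1--1 ←essential
Essential: -0-1, 01-0, 1--1, 10--
Petrick residual → --00
Min cover (5 terms): c'd' + b'd + a'bd' + ad + ab'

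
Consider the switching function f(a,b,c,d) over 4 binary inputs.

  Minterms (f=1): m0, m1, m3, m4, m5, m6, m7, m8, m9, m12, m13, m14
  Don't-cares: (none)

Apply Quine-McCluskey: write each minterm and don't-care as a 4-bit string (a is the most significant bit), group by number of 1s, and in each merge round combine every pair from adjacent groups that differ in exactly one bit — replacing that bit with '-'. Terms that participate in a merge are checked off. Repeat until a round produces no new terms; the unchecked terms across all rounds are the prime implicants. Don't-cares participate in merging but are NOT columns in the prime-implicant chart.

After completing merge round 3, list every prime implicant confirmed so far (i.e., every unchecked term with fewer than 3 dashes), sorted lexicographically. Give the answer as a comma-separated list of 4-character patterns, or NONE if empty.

-1-0, 0--1, 01--

[col 0] 0000*, 0001*, 0011*, 0100*, 0101*, 0110*, 0111*, 1000*, 1001*, 1100*, 1101*, 1110*
[col 1] -000*, -001*, -100*, -101*, -110*, 0-00*, 0-01*, 0-11*, 00-1*, 000-*, 01-0*, 01-1*, 010-*, 011-*, 1-00*, 1-01*, 100-*, 11-0*, 110-*
[col 2] --00*, --01*, -00-*, -1-0, -10-*, 0--1, 0-0-*, 01--, 1-0-*
[col 3] --0-
Prime implicants: --0-, -1-0, 0--1, 01--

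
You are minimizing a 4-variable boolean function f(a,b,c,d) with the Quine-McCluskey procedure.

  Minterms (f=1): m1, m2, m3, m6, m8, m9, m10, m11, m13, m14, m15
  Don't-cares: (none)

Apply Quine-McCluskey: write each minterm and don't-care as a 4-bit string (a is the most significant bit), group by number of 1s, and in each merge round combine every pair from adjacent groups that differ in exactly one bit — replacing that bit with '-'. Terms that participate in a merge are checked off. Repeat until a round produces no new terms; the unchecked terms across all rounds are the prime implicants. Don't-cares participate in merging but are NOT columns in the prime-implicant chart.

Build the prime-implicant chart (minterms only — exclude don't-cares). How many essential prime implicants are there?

Round 0: 0001✓ 0010✓ 0011✓ 0110✓ 1000✓ 1001✓ 1010✓ 1011✓ 1101✓ 1110✓ 1111✓
Round 1: -001✓ -010✓ -011✓ -110✓ 0-10✓ 00-1✓ 001-✓ 1-01✓ 1-10✓ 1-11✓ 10-0✓ 10-1✓ 100-✓ 101-✓ 11-1✓ 111-✓
Round 2: --10 -0-1 -01- 1--1 1-1- 10--
PIs = {--10, -0-1, -01-, 1--1, 1-1-, 10--}
Coverage chart:
  m1: -0-1 ←essential
  m2: --10,-01-
  m3: -0-1,-01-
  m6: --10 ←essential
  m8: 10-- ←essential
  m9: -0-1,1--1,10--
  m10: --10,-01-,1-1-,10--
  m11: -0-1,-01-,1--1,1-1-,10--
  m13: 1--1 ←essential
  m14: --10,1-1-
  m15: 1--1,1-1-
Essential: --10, -0-1, 1--1, 10--

4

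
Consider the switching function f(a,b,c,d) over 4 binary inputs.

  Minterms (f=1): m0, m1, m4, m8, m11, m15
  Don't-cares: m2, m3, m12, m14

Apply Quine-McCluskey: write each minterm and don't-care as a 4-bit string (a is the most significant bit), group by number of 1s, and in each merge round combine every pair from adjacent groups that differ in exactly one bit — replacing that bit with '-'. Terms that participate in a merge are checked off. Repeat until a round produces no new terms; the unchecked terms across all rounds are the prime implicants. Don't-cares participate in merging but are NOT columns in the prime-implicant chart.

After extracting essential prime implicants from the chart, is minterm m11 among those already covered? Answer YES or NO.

Round 0: 0000✓ 0001✓ 0010✓ 0011✓ 0100✓ 1000✓ 1011✓ 1100✓ 1110✓ 1111✓
Round 1: -000✓ -011 -100✓ 0-00✓ 00-0✓ 00-1✓ 000-✓ 001-✓ 1-00✓ 1-11 11-0 111-
Round 2: --00 00--
PIs = {--00, -011, 00--, 1-11, 11-0, 111-}
Coverage chart:
  m0: --00,00--
  m1: 00-- ←essential
  m4: --00 ←essential
  m8: --00 ←essential
  m11: -011,1-11
  m15: 1-11,111-
Essential: --00, 00--

NO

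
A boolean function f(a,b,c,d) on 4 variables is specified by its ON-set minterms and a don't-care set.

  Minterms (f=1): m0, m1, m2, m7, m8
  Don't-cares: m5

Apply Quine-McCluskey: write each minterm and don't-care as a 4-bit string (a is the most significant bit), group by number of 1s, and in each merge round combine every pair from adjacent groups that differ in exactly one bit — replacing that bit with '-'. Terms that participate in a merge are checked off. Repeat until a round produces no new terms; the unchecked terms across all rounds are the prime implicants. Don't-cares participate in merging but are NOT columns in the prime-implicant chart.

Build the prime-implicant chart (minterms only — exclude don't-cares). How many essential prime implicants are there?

3

Round 0: 0000✓ 0001✓ 0010✓ 0101✓ 0111✓ 1000✓
Round 1: -000 0-01 00-0 000- 01-1
PIs = {-000, 0-01, 00-0, 000-, 01-1}
Coverage chart:
  m0: -000,00-0,000-
  m1: 0-01,000-
  m2: 00-0 ←essential
  m7: 01-1 ←essential
  m8: -000 ←essential
Essential: -000, 00-0, 01-1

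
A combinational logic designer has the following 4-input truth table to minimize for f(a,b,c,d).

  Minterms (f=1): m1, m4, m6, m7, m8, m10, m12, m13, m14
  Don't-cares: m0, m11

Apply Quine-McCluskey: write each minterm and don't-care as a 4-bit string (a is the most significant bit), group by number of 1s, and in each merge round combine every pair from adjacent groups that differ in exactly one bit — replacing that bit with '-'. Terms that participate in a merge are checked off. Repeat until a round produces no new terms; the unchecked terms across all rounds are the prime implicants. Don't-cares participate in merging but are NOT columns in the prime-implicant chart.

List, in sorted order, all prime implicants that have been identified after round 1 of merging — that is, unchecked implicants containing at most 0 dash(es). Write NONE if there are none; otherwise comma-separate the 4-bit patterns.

[col 0] 0000*, 0001*, 0100*, 0110*, 0111*, 1000*, 1010*, 1011*, 1100*, 1101*, 1110*
[col 1] -000*, -100*, -110*, 0-00*, 000-, 01-0*, 011-, 1-00*, 1-10*, 10-0*, 101-, 11-0*, 110-
[col 2] --00, -1-0, 1--0
Prime implicants: --00, -1-0, 000-, 011-, 1--0, 101-, 110-

NONE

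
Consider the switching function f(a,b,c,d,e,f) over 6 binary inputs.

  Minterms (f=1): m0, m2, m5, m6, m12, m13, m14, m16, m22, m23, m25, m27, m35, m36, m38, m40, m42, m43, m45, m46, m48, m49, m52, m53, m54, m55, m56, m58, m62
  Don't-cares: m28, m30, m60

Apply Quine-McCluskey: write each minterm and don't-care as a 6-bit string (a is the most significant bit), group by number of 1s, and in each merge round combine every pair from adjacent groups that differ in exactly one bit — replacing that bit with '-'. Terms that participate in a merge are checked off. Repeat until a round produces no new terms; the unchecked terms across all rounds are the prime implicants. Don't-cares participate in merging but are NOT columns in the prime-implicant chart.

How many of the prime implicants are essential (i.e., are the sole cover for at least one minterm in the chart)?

size-2^0 implicants → 000000(✓)  000010(✓)  000101(✓)  000110(✓)  001100(✓)  001101(✓)  001110(✓)  010000(✓)  010110(✓)  010111(✓)  011001(✓)  011011(✓)  011100(✓)  011110(✓)  100011(✓)  100100(✓)  100110(✓)  101000(✓)  101010(✓)  101011(✓)  101101(✓)  101110(✓)  110000(✓)  110001(✓)  110100(✓)  110101(✓)  110110(✓)  110111(✓)  111000(✓)  111010(✓)  111100(✓)  111110(✓)
size-2^1 implicants → -00110(✓)  -01101  -01110(✓)  -10000  -10110(✓)  -10111(✓)  -11100(✓)  -11110(✓)  0-0000  0-0110(✓)  0-1100(✓)  0-1110(✓)  00-101  00-110(✓)  000-10  0000-0  0011-0(✓)  00110-  01-110(✓)  01011-(✓)  0110-1  0111-0(✓)  1-0100(✓)  1-0110(✓)  1-1000(✓)  1-1010(✓)  1-1110(✓)  10-011  10-110(✓)  1001-0(✓)  101-10(✓)  1010-0(✓)  10101-  11-000(✓)  11-100(✓)  11-110(✓)  110-00(✓)  110-01(✓)  11000-(✓)  1101-0(✓)  1101-1(✓)  11010-(✓)  11011-(✓)  111-00(✓)  111-10(✓)  1110-0(✓)  1111-0(✓)
size-2^2 implicants → --0110(✓)  --1110(✓)  -0-110(✓)  -1-110(✓)  -1011-  -111-0  0--110(✓)  0-11-0  1--110(✓)  1-01-0  1-1-10  1-10-0  11--00  11-1-0  110-0-  1101--  111--0
size-2^3 implicants → ---110
Unchecked terms (primes): ---110, -01101, -10000, -1011-, -111-0, 0-0000, 0-11-0, 00-101, 000-10, 0000-0, 00110-, 0110-1, 1-01-0, 1-1-10, 1-10-0, 10-011, 10101-, 11--00, 11-1-0, 110-0-, 1101--, 111--0
Minterm coverage:
  m0 ⊆ 0-0000,0000-0
  m2 ⊆ 000-10,0000-0
  m5 ⊆ 00-101 [E]
  m6 ⊆ ---110,000-10
  m12 ⊆ 0-11-0,00110-
  m13 ⊆ -01101,00-101,00110-
  m14 ⊆ ---110,0-11-0
  m16 ⊆ -10000,0-0000
  m22 ⊆ ---110,-1011-
  m23 ⊆ -1011- [E]
  m25 ⊆ 0110-1 [E]
  m27 ⊆ 0110-1 [E]
  m35 ⊆ 10-011 [E]
  m36 ⊆ 1-01-0 [E]
  m38 ⊆ ---110,1-01-0
  m40 ⊆ 1-10-0 [E]
  m42 ⊆ 1-1-10,1-10-0,10101-
  m43 ⊆ 10-011,10101-
  m45 ⊆ -01101 [E]
  m46 ⊆ ---110,1-1-10
  m48 ⊆ -10000,11--00,110-0-
  m49 ⊆ 110-0- [E]
  m52 ⊆ 1-01-0,11--00,11-1-0,110-0-,1101--
  m53 ⊆ 110-0-,1101--
  m54 ⊆ ---110,-1011-,1-01-0,11-1-0,1101--
  m55 ⊆ -1011-,1101--
  m56 ⊆ 1-10-0,11--00,111--0
  m58 ⊆ 1-1-10,1-10-0,111--0
  m62 ⊆ ---110,-111-0,1-1-10,11-1-0,111--0
E = {-01101, -1011-, 00-101, 0110-1, 1-01-0, 1-10-0, 10-011, 110-0-}

8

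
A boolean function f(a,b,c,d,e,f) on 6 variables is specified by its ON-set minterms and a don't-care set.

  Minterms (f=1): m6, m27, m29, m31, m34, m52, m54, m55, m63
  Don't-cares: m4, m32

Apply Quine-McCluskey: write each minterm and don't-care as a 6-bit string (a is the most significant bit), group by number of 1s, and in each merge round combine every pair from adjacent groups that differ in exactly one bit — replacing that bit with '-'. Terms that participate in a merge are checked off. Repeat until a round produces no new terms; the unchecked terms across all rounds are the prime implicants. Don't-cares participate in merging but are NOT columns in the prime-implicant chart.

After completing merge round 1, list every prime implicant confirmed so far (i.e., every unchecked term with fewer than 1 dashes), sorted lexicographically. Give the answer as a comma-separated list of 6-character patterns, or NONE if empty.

size-2^0 implicants → 000100(✓)  000110(✓)  011011(✓)  011101(✓)  011111(✓)  100000(✓)  100010(✓)  110100(✓)  110110(✓)  110111(✓)  111111(✓)
size-2^1 implicants → -11111  0001-0  011-11  0111-1  1000-0  11-111  1101-0  11011-
Unchecked terms (primes): -11111, 0001-0, 011-11, 0111-1, 1000-0, 11-111, 1101-0, 11011-

NONE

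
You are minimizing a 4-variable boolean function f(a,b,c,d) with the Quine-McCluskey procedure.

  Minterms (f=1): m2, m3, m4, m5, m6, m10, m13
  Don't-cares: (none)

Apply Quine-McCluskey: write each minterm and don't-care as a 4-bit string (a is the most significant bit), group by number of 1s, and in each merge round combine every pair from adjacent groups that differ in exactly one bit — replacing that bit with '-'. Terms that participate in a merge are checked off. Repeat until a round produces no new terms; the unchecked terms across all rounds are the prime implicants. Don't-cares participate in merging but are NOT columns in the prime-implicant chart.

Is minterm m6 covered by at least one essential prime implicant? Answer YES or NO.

size-2^0 implicants → 0010(✓)  0011(✓)  0100(✓)  0101(✓)  0110(✓)  1010(✓)  1101(✓)
size-2^1 implicants → -010  -101  0-10  001-  01-0  010-
Unchecked terms (primes): -010, -101, 0-10, 001-, 01-0, 010-
Minterm coverage:
  m2 ⊆ -010,0-10,001-
  m3 ⊆ 001- [E]
  m4 ⊆ 01-0,010-
  m5 ⊆ -101,010-
  m6 ⊆ 0-10,01-0
  m10 ⊆ -010 [E]
  m13 ⊆ -101 [E]
E = {-010, -101, 001-}

NO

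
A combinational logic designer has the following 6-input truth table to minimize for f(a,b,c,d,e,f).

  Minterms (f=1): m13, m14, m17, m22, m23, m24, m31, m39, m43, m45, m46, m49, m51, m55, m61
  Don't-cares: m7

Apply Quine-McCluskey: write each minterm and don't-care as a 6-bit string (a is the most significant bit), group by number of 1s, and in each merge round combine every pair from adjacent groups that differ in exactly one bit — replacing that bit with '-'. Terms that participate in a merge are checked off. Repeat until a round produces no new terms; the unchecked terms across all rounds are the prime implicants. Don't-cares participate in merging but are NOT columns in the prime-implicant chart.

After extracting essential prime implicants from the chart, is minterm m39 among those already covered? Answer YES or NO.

size-2^0 implicants → 000111(✓)  001101(✓)  001110(✓)  010001(✓)  010110(✓)  010111(✓)  011000  011111(✓)  100111(✓)  101011  101101(✓)  101110(✓)  110001(✓)  110011(✓)  110111(✓)  111101(✓)
size-2^1 implicants → -00111(✓)  -01101  -01110  -10001  -10111(✓)  0-0111(✓)  01-111  01011-  1-0111(✓)  1-1101  110-11  1100-1
size-2^2 implicants → --0111
Unchecked terms (primes): --0111, -01101, -01110, -10001, 01-111, 01011-, 011000, 1-1101, 101011, 110-11, 1100-1
Minterm coverage:
  m13 ⊆ -01101 [E]
  m14 ⊆ -01110 [E]
  m17 ⊆ -10001 [E]
  m22 ⊆ 01011- [E]
  m23 ⊆ --0111,01-111,01011-
  m24 ⊆ 011000 [E]
  m31 ⊆ 01-111 [E]
  m39 ⊆ --0111 [E]
  m43 ⊆ 101011 [E]
  m45 ⊆ -01101,1-1101
  m46 ⊆ -01110 [E]
  m49 ⊆ -10001,1100-1
  m51 ⊆ 110-11,1100-1
  m55 ⊆ --0111,110-11
  m61 ⊆ 1-1101 [E]
E = {--0111, -01101, -01110, -10001, 01-111, 01011-, 011000, 1-1101, 101011}

YES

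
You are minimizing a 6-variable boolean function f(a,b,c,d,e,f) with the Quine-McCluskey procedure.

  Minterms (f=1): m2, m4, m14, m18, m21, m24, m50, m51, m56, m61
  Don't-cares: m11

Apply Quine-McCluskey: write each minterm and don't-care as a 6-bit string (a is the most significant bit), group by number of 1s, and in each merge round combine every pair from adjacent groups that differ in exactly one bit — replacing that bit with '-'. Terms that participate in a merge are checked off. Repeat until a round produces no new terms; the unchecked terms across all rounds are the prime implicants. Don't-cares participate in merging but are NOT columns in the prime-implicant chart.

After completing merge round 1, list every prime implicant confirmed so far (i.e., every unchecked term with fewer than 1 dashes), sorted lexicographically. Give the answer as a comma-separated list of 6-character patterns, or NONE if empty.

000100, 001011, 001110, 010101, 111101

Round 0: 000010✓ 000100 001011 001110 010010✓ 010101 011000✓ 110010✓ 110011✓ 111000✓ 111101
Round 1: -10010 -11000 0-0010 11001-
PIs = {-10010, -11000, 0-0010, 000100, 001011, 001110, 010101, 11001-, 111101}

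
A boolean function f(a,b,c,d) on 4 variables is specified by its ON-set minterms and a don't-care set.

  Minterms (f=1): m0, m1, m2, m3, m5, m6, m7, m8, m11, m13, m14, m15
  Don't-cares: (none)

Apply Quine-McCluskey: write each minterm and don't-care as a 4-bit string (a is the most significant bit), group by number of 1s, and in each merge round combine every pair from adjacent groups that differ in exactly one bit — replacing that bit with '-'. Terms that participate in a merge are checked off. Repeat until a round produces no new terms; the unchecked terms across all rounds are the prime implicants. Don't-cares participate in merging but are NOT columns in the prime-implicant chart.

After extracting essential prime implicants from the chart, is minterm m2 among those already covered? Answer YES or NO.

size-2^0 implicants → 0000(✓)  0001(✓)  0010(✓)  0011(✓)  0101(✓)  0110(✓)  0111(✓)  1000(✓)  1011(✓)  1101(✓)  1110(✓)  1111(✓)
size-2^1 implicants → -000  -011(✓)  -101(✓)  -110(✓)  -111(✓)  0-01(✓)  0-10(✓)  0-11(✓)  00-0(✓)  00-1(✓)  000-(✓)  001-(✓)  01-1(✓)  011-(✓)  1-11(✓)  11-1(✓)  111-(✓)
size-2^2 implicants → --11  -1-1  -11-  0--1  0-1-  00--
Unchecked terms (primes): --11, -000, -1-1, -11-, 0--1, 0-1-, 00--
Minterm coverage:
  m0 ⊆ -000,00--
  m1 ⊆ 0--1,00--
  m2 ⊆ 0-1-,00--
  m3 ⊆ --11,0--1,0-1-,00--
  m5 ⊆ -1-1,0--1
  m6 ⊆ -11-,0-1-
  m7 ⊆ --11,-1-1,-11-,0--1,0-1-
  m8 ⊆ -000 [E]
  m11 ⊆ --11 [E]
  m13 ⊆ -1-1 [E]
  m14 ⊆ -11- [E]
  m15 ⊆ --11,-1-1,-11-
E = {--11, -000, -1-1, -11-}

NO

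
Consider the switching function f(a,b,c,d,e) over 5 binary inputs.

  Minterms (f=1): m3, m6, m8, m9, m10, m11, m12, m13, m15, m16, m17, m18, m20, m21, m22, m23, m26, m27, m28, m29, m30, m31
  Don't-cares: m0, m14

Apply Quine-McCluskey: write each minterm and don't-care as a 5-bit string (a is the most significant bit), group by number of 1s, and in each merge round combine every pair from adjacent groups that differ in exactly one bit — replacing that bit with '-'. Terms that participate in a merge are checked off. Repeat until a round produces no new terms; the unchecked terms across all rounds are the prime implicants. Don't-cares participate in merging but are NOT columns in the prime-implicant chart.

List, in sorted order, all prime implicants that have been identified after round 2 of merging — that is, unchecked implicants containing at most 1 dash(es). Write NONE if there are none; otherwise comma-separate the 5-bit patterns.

Round 0: 00000✓ 00011✓ 00110✓ 01000✓ 01001✓ 01010✓ 01011✓ 01100✓ 01101✓ 01110✓ 01111✓ 10000✓ 10001✓ 10010✓ 10100✓ 10101✓ 10110✓ 10111✓ 11010✓ 11011✓ 11100✓ 11101✓ 11110✓ 11111✓
Round 1: -0000 -0110✓ -1010✓ -1011✓ -1100✓ -1101✓ -1110✓ -1111✓ 0-000 0-011 0-110✓ 01-00✓ 01-01✓ 01-10✓ 01-11✓ 010-0✓ 010-1✓ 0100-✓ 0101-✓ 011-0✓ 011-1✓ 0110-✓ 0111-✓ 1-010✓ 1-100✓ 1-101✓ 1-110✓ 1-111✓ 10-00✓ 10-01✓ 10-10✓ 100-0✓ 1000-✓ 101-0✓ 101-1✓ 1010-✓ 1011-✓ 11-10✓ 11-11✓ 1101-✓ 111-0✓ 111-1✓ 1110-✓ 1111-✓
Round 2: --110 -1-10✓ -1-11✓ -101-✓ -11-0✓ -11-1✓ -110-✓ -111-✓ 01--0✓ 01--1✓ 01-0-✓ 01-1-✓ 010--✓ 011--✓ 1--10 1-1-0✓ 1-1-1✓ 1-10-✓ 1-11-✓ 10--0 10-0- 101--✓ 11-1-✓ 111--✓
Round 3: -1-1- -11-- 01--- 1-1--
PIs = {--110, -0000, -1-1-, -11--, 0-000, 0-011, 01---, 1--10, 1-1--, 10--0, 10-0-}

-0000, 0-000, 0-011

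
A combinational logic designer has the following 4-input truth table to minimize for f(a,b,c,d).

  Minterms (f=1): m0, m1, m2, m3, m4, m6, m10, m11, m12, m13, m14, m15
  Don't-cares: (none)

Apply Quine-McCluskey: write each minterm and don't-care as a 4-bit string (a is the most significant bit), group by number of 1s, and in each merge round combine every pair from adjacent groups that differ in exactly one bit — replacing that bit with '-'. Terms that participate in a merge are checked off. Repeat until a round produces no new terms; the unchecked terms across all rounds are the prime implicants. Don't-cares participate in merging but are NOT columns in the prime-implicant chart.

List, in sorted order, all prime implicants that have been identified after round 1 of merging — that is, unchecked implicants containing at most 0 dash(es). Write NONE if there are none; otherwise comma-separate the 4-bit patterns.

NONE

[col 0] 0000*, 0001*, 0010*, 0011*, 0100*, 0110*, 1010*, 1011*, 1100*, 1101*, 1110*, 1111*
[col 1] -010*, -011*, -100*, -110*, 0-00*, 0-10*, 00-0*, 00-1*, 000-*, 001-*, 01-0*, 1-10*, 1-11*, 101-*, 11-0*, 11-1*, 110-*, 111-*
[col 2] --10, -01-, -1-0, 0--0, 00--, 1-1-, 11--
Prime implicants: --10, -01-, -1-0, 0--0, 00--, 1-1-, 11--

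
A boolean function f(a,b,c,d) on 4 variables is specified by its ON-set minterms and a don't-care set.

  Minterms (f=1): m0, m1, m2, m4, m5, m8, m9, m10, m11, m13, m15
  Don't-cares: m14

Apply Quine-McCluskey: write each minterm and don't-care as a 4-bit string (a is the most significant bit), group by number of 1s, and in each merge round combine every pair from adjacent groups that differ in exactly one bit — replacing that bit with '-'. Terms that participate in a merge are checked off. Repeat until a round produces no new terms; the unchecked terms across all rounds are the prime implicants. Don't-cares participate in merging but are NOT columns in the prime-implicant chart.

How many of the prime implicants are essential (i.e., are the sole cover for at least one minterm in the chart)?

size-2^0 implicants → 0000(✓)  0001(✓)  0010(✓)  0100(✓)  0101(✓)  1000(✓)  1001(✓)  1010(✓)  1011(✓)  1101(✓)  1110(✓)  1111(✓)
size-2^1 implicants → -000(✓)  -001(✓)  -010(✓)  -101(✓)  0-00(✓)  0-01(✓)  00-0(✓)  000-(✓)  010-(✓)  1-01(✓)  1-10(✓)  1-11(✓)  10-0(✓)  10-1(✓)  100-(✓)  101-(✓)  11-1(✓)  111-(✓)
size-2^2 implicants → --01  -0-0  -00-  0-0-  1--1  1-1-  10--
Unchecked terms (primes): --01, -0-0, -00-, 0-0-, 1--1, 1-1-, 10--
Minterm coverage:
  m0 ⊆ -0-0,-00-,0-0-
  m1 ⊆ --01,-00-,0-0-
  m2 ⊆ -0-0 [E]
  m4 ⊆ 0-0- [E]
  m5 ⊆ --01,0-0-
  m8 ⊆ -0-0,-00-,10--
  m9 ⊆ --01,-00-,1--1,10--
  m10 ⊆ -0-0,1-1-,10--
  m11 ⊆ 1--1,1-1-,10--
  m13 ⊆ --01,1--1
  m15 ⊆ 1--1,1-1-
E = {-0-0, 0-0-}

2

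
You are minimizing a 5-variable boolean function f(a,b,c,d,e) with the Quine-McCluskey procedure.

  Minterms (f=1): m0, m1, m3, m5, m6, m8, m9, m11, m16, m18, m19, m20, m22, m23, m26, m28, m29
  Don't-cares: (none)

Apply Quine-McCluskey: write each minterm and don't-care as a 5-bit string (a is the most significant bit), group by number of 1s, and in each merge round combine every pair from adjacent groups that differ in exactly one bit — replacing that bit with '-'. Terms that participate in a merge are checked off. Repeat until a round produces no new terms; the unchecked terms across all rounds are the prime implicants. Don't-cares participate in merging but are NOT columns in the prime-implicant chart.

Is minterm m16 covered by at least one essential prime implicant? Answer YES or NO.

size-2^0 implicants → 00000(✓)  00001(✓)  00011(✓)  00101(✓)  00110(✓)  01000(✓)  01001(✓)  01011(✓)  10000(✓)  10010(✓)  10011(✓)  10100(✓)  10110(✓)  10111(✓)  11010(✓)  11100(✓)  11101(✓)
size-2^1 implicants → -0000  -0011  -0110  0-000(✓)  0-001(✓)  0-011(✓)  00-01  000-1(✓)  0000-(✓)  010-1(✓)  0100-(✓)  1-010  1-100  10-00(✓)  10-10(✓)  10-11(✓)  100-0(✓)  1001-(✓)  101-0(✓)  1011-(✓)  1110-
size-2^2 implicants → 0-0-1  0-00-  10--0  10-1-
Unchecked terms (primes): -0000, -0011, -0110, 0-0-1, 0-00-, 00-01, 1-010, 1-100, 10--0, 10-1-, 1110-
Minterm coverage:
  m0 ⊆ -0000,0-00-
  m1 ⊆ 0-0-1,0-00-,00-01
  m3 ⊆ -0011,0-0-1
  m5 ⊆ 00-01 [E]
  m6 ⊆ -0110 [E]
  m8 ⊆ 0-00- [E]
  m9 ⊆ 0-0-1,0-00-
  m11 ⊆ 0-0-1 [E]
  m16 ⊆ -0000,10--0
  m18 ⊆ 1-010,10--0,10-1-
  m19 ⊆ -0011,10-1-
  m20 ⊆ 1-100,10--0
  m22 ⊆ -0110,10--0,10-1-
  m23 ⊆ 10-1- [E]
  m26 ⊆ 1-010 [E]
  m28 ⊆ 1-100,1110-
  m29 ⊆ 1110- [E]
E = {-0110, 0-0-1, 0-00-, 00-01, 1-010, 10-1-, 1110-}

NO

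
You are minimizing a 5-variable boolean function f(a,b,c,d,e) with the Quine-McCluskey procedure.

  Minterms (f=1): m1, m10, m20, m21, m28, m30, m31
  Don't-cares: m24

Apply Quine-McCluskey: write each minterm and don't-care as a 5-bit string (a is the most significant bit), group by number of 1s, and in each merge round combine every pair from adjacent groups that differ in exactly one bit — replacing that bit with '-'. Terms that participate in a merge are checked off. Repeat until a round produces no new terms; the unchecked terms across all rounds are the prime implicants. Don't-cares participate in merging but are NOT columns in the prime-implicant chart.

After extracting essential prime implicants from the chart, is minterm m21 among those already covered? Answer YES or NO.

Round 0: 00001 01010 10100✓ 10101✓ 11000✓ 11100✓ 11110✓ 11111✓
Round 1: 1-100 1010- 11-00 111-0 1111-
PIs = {00001, 01010, 1-100, 1010-, 11-00, 111-0, 1111-}
Coverage chart:
  m1: 00001 ←essential
  m10: 01010 ←essential
  m20: 1-100,1010-
  m21: 1010- ←essential
  m28: 1-100,11-00,111-0
  m30: 111-0,1111-
  m31: 1111- ←essential
Essential: 00001, 01010, 1010-, 1111-

YES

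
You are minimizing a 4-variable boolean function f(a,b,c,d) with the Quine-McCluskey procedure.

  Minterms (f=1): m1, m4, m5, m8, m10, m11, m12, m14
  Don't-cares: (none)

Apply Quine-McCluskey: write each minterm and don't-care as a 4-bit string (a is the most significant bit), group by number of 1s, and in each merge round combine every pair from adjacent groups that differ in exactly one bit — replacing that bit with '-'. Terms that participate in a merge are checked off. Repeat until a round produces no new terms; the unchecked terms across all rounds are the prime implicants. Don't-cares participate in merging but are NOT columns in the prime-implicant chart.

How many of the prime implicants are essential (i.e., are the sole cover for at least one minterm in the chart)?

3

size-2^0 implicants → 0001(✓)  0100(✓)  0101(✓)  1000(✓)  1010(✓)  1011(✓)  1100(✓)  1110(✓)
size-2^1 implicants → -100  0-01  010-  1-00(✓)  1-10(✓)  10-0(✓)  101-  11-0(✓)
size-2^2 implicants → 1--0
Unchecked terms (primes): -100, 0-01, 010-, 1--0, 101-
Minterm coverage:
  m1 ⊆ 0-01 [E]
  m4 ⊆ -100,010-
  m5 ⊆ 0-01,010-
  m8 ⊆ 1--0 [E]
  m10 ⊆ 1--0,101-
  m11 ⊆ 101- [E]
  m12 ⊆ -100,1--0
  m14 ⊆ 1--0 [E]
E = {0-01, 1--0, 101-}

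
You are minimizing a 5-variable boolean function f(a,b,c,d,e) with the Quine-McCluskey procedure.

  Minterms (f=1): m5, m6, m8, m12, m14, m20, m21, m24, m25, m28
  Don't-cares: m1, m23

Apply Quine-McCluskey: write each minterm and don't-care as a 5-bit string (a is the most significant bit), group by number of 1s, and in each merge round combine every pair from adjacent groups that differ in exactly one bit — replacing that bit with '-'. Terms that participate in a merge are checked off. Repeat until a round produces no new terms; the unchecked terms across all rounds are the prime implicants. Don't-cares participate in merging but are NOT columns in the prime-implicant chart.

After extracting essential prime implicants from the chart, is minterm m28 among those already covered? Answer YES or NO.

YES

Round 0: 00001✓ 00101✓ 00110✓ 01000✓ 01100✓ 01110✓ 10100✓ 10101✓ 10111✓ 11000✓ 11001✓ 11100✓
Round 1: -0101 -1000✓ -1100✓ 0-110 00-01 01-00✓ 011-0 1-100 101-1 1010- 11-00✓ 1100-
Round 2: -1-00
PIs = {-0101, -1-00, 0-110, 00-01, 011-0, 1-100, 101-1, 1010-, 1100-}
Coverage chart:
  m5: -0101,00-01
  m6: 0-110 ←essential
  m8: -1-00 ←essential
  m12: -1-00,011-0
  m14: 0-110,011-0
  m20: 1-100,1010-
  m21: -0101,101-1,1010-
  m24: -1-00,1100-
  m25: 1100- ←essential
  m28: -1-00,1-100
Essential: -1-00, 0-110, 1100-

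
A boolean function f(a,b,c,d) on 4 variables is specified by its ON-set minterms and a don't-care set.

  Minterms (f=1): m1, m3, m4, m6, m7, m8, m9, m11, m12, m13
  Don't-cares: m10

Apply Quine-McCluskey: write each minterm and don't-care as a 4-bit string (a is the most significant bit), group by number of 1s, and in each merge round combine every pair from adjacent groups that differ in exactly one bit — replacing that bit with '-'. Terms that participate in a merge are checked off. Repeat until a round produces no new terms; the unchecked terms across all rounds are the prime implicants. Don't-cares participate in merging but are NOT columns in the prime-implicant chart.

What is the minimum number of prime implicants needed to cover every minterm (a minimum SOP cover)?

Round 0: 0001✓ 0011✓ 0100✓ 0110✓ 0111✓ 1000✓ 1001✓ 1010✓ 1011✓ 1100✓ 1101✓
Round 1: -001✓ -011✓ -100 0-11 00-1✓ 01-0 011- 1-00✓ 1-01✓ 10-0✓ 10-1✓ 100-✓ 101-✓ 110-✓
Round 2: -0-1 1-0- 10--
PIs = {-0-1, -100, 0-11, 01-0, 011-, 1-0-, 10--}
Coverage chart:
  m1: -0-1 ←essential
  m3: -0-1,0-11
  m4: -100,01-0
  m6: 01-0,011-
  m7: 0-11,011-
  m8: 1-0-,10--
  m9: -0-1,1-0-,10--
  m11: -0-1,10--
  m12: -100,1-0-
  m13: 1-0- ←essential
Essential: -0-1, 1-0-
Petrick residual → -100, 011-
Min cover (4 terms): b'd + bc'd' + a'bc + ac'

4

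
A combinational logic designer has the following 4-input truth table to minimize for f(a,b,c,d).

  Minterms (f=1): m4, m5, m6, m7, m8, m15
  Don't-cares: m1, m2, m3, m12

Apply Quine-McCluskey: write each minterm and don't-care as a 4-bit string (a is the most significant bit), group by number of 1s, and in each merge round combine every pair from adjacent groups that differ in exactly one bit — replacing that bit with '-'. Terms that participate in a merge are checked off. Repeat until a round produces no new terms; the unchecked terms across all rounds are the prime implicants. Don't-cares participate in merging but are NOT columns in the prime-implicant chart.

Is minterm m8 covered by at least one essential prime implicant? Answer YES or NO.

size-2^0 implicants → 0001(✓)  0010(✓)  0011(✓)  0100(✓)  0101(✓)  0110(✓)  0111(✓)  1000(✓)  1100(✓)  1111(✓)
size-2^1 implicants → -100  -111  0-01(✓)  0-10(✓)  0-11(✓)  00-1(✓)  001-(✓)  01-0(✓)  01-1(✓)  010-(✓)  011-(✓)  1-00
size-2^2 implicants → 0--1  0-1-  01--
Unchecked terms (primes): -100, -111, 0--1, 0-1-, 01--, 1-00
Minterm coverage:
  m4 ⊆ -100,01--
  m5 ⊆ 0--1,01--
  m6 ⊆ 0-1-,01--
  m7 ⊆ -111,0--1,0-1-,01--
  m8 ⊆ 1-00 [E]
  m15 ⊆ -111 [E]
E = {-111, 1-00}

YES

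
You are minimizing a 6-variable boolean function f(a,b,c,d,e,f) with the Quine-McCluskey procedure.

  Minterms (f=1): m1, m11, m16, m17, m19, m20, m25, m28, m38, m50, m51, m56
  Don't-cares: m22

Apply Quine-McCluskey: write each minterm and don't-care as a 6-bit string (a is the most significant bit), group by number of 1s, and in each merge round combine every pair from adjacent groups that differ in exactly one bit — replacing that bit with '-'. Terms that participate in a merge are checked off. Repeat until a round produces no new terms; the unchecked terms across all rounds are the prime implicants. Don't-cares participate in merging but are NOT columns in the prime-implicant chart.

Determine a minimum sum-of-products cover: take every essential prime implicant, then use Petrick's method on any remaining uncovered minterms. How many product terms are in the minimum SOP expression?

size-2^0 implicants → 000001(✓)  001011  010000(✓)  010001(✓)  010011(✓)  010100(✓)  010110(✓)  011001(✓)  011100(✓)  100110  110010(✓)  110011(✓)  111000
size-2^1 implicants → -10011  0-0001  01-001  01-100  010-00  0100-1  01000-  0101-0  11001-
Unchecked terms (primes): -10011, 0-0001, 001011, 01-001, 01-100, 010-00, 0100-1, 01000-, 0101-0, 100110, 11001-, 111000
Minterm coverage:
  m1 ⊆ 0-0001 [E]
  m11 ⊆ 001011 [E]
  m16 ⊆ 010-00,01000-
  m17 ⊆ 0-0001,01-001,0100-1,01000-
  m19 ⊆ -10011,0100-1
  m20 ⊆ 01-100,010-00,0101-0
  m25 ⊆ 01-001 [E]
  m28 ⊆ 01-100 [E]
  m38 ⊆ 100110 [E]
  m50 ⊆ 11001- [E]
  m51 ⊆ -10011,11001-
  m56 ⊆ 111000 [E]
E = {0-0001, 001011, 01-001, 01-100, 100110, 11001-, 111000}
Petrick residual → -10011, 010-00
Cover = bc'd'ef + a'c'd'e'f + a'b'cd'ef + a'bd'e'f + a'bde'f' + a'bc'e'f' + ab'c'def' + abc'd'e + abcd'e'f'  |cover|=9

9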